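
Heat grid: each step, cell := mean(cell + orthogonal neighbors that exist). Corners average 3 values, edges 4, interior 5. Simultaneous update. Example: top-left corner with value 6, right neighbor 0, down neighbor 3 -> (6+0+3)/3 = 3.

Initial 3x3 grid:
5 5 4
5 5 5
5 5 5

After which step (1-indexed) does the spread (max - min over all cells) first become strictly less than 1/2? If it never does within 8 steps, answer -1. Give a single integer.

Answer: 1

Derivation:
Step 1: max=5, min=14/3, spread=1/3
  -> spread < 1/2 first at step 1
Step 2: max=5, min=85/18, spread=5/18
Step 3: max=5, min=1039/216, spread=41/216
Step 4: max=1789/360, min=62669/12960, spread=347/2592
Step 5: max=17843/3600, min=3781063/777600, spread=2921/31104
Step 6: max=2134517/432000, min=227451461/46656000, spread=24611/373248
Step 7: max=47943259/9720000, min=13678077967/2799360000, spread=207329/4478976
Step 8: max=2553198401/518400000, min=821778047549/167961600000, spread=1746635/53747712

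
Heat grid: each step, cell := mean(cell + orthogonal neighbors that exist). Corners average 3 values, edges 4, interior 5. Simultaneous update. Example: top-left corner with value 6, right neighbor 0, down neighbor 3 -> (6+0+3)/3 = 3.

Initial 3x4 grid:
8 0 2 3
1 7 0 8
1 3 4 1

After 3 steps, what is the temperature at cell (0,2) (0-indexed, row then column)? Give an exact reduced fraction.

Answer: 10417/3600

Derivation:
Step 1: cell (0,2) = 5/4
Step 2: cell (0,2) = 421/120
Step 3: cell (0,2) = 10417/3600
Full grid after step 3:
  743/240 1031/300 10417/3600 3721/1080
  48833/14400 8471/3000 20767/6000 5611/1800
  1513/540 23269/7200 20909/7200 7667/2160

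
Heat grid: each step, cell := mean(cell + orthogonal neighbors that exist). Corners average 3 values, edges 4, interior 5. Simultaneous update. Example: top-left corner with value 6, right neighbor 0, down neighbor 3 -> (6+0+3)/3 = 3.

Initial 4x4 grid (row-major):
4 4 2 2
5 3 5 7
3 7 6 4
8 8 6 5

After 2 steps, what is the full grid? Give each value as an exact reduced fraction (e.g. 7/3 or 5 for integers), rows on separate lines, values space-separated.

After step 1:
  13/3 13/4 13/4 11/3
  15/4 24/5 23/5 9/2
  23/4 27/5 28/5 11/2
  19/3 29/4 25/4 5
After step 2:
  34/9 469/120 443/120 137/36
  559/120 109/25 91/20 137/30
  637/120 144/25 547/100 103/20
  58/9 757/120 241/40 67/12

Answer: 34/9 469/120 443/120 137/36
559/120 109/25 91/20 137/30
637/120 144/25 547/100 103/20
58/9 757/120 241/40 67/12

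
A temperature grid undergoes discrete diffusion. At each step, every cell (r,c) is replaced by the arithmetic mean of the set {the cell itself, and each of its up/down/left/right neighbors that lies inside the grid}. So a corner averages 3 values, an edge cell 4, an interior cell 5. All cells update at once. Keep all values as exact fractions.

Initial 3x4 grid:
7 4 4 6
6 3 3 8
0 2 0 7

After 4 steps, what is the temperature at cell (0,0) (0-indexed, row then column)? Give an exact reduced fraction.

Step 1: cell (0,0) = 17/3
Step 2: cell (0,0) = 85/18
Step 3: cell (0,0) = 9511/2160
Step 4: cell (0,0) = 267577/64800
Full grid after step 4:
  267577/64800 921949/216000 325583/72000 104629/21600
  804059/216000 84409/22500 31403/7500 329603/72000
  210277/64800 724699/216000 270833/72000 92329/21600

Answer: 267577/64800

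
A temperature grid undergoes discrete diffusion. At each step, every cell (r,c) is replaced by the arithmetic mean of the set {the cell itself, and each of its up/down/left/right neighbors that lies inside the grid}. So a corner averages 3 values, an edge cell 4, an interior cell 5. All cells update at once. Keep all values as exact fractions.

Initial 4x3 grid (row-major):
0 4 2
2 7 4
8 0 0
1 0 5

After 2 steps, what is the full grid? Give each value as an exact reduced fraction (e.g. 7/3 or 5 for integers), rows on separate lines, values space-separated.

Answer: 19/6 719/240 59/18
31/10 343/100 367/120
13/4 129/50 61/24
29/12 55/24 65/36

Derivation:
After step 1:
  2 13/4 10/3
  17/4 17/5 13/4
  11/4 3 9/4
  3 3/2 5/3
After step 2:
  19/6 719/240 59/18
  31/10 343/100 367/120
  13/4 129/50 61/24
  29/12 55/24 65/36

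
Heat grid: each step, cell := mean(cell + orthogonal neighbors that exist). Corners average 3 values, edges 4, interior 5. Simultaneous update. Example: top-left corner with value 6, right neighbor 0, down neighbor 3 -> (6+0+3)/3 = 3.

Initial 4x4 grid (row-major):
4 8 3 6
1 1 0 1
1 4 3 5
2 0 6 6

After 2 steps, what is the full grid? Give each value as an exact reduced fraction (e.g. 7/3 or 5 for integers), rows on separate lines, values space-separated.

After step 1:
  13/3 4 17/4 10/3
  7/4 14/5 8/5 3
  2 9/5 18/5 15/4
  1 3 15/4 17/3
After step 2:
  121/36 923/240 791/240 127/36
  653/240 239/100 61/20 701/240
  131/80 66/25 29/10 961/240
  2 191/80 961/240 79/18

Answer: 121/36 923/240 791/240 127/36
653/240 239/100 61/20 701/240
131/80 66/25 29/10 961/240
2 191/80 961/240 79/18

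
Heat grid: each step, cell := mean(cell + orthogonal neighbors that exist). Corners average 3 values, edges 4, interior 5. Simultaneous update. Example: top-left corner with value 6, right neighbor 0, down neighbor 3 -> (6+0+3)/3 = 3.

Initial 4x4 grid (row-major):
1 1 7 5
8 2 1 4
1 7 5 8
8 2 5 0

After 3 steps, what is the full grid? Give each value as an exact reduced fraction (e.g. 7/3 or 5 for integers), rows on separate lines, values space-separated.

Answer: 7493/2160 977/288 28433/7200 2297/540
2597/720 23603/6000 5927/1500 31763/7200
16097/3600 11981/3000 26339/6000 30299/7200
4667/1080 4103/900 3643/900 9317/2160

Derivation:
After step 1:
  10/3 11/4 7/2 16/3
  3 19/5 19/5 9/2
  6 17/5 26/5 17/4
  11/3 11/2 3 13/3
After step 2:
  109/36 803/240 923/240 40/9
  121/30 67/20 104/25 1073/240
  241/60 239/50 393/100 1097/240
  91/18 467/120 541/120 139/36
After step 3:
  7493/2160 977/288 28433/7200 2297/540
  2597/720 23603/6000 5927/1500 31763/7200
  16097/3600 11981/3000 26339/6000 30299/7200
  4667/1080 4103/900 3643/900 9317/2160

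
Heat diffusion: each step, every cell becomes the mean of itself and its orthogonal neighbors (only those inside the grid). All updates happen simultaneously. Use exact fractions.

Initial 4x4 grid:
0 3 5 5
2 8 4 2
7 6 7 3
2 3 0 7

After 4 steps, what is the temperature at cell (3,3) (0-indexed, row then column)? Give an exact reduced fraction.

Step 1: cell (3,3) = 10/3
Step 2: cell (3,3) = 37/9
Step 3: cell (3,3) = 1669/432
Step 4: cell (3,3) = 267719/64800
Full grid after step 4:
  10117/2592 853291/216000 303449/72000 44603/10800
  215179/54000 154811/36000 126617/30000 34401/8000
  76751/18000 126377/30000 788501/180000 178231/43200
  44243/10800 17023/4000 87833/21600 267719/64800

Answer: 267719/64800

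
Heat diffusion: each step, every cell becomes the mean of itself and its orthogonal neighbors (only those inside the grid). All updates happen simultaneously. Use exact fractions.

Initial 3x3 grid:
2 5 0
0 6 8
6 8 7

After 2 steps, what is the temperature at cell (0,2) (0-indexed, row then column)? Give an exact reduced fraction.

Step 1: cell (0,2) = 13/3
Step 2: cell (0,2) = 77/18
Full grid after step 2:
  109/36 919/240 77/18
  159/40 483/100 453/80
  179/36 1469/240 59/9

Answer: 77/18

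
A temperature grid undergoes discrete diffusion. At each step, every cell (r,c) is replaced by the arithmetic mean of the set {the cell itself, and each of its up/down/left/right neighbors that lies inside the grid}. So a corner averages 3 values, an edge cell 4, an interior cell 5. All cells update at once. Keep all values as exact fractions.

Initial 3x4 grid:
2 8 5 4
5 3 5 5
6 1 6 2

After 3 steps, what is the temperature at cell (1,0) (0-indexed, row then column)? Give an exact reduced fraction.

Step 1: cell (1,0) = 4
Step 2: cell (1,0) = 87/20
Step 3: cell (1,0) = 1719/400
Full grid after step 3:
  137/30 5567/1200 16991/3600 2527/540
  1719/400 4391/1000 4451/1000 5267/1200
  493/120 2471/600 7433/1800 4519/1080

Answer: 1719/400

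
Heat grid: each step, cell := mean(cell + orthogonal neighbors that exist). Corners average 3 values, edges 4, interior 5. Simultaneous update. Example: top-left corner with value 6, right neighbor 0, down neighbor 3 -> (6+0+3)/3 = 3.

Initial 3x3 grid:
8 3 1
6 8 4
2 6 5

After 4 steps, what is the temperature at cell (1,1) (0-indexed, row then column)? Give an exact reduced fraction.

Step 1: cell (1,1) = 27/5
Step 2: cell (1,1) = 523/100
Step 3: cell (1,1) = 9927/2000
Step 4: cell (1,1) = 600169/120000
Full grid after step 4:
  41813/8100 1050059/216000 300379/64800
  562717/108000 600169/120000 2028743/432000
  681983/129600 4355611/864000 209911/43200

Answer: 600169/120000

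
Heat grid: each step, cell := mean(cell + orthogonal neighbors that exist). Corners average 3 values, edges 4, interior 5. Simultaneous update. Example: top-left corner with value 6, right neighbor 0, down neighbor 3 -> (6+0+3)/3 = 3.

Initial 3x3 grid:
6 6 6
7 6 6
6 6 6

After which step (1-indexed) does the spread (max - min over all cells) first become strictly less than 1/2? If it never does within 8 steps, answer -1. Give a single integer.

Step 1: max=19/3, min=6, spread=1/3
  -> spread < 1/2 first at step 1
Step 2: max=1507/240, min=6, spread=67/240
Step 3: max=13397/2160, min=1207/200, spread=1807/10800
Step 4: max=5341963/864000, min=32761/5400, spread=33401/288000
Step 5: max=47885933/7776000, min=3283391/540000, spread=3025513/38880000
Step 6: max=19127326867/3110400000, min=175555949/28800000, spread=53531/995328
Step 7: max=1145776925849/186624000000, min=47447116051/7776000000, spread=450953/11943936
Step 8: max=68693543560603/11197440000000, min=5699728610519/933120000000, spread=3799043/143327232

Answer: 1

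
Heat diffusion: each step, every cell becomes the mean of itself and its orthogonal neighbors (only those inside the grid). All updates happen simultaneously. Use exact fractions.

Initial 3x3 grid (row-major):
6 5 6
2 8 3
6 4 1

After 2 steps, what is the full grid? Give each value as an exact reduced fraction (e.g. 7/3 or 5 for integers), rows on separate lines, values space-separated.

Answer: 193/36 393/80 185/36
547/120 127/25 487/120
19/4 949/240 143/36

Derivation:
After step 1:
  13/3 25/4 14/3
  11/2 22/5 9/2
  4 19/4 8/3
After step 2:
  193/36 393/80 185/36
  547/120 127/25 487/120
  19/4 949/240 143/36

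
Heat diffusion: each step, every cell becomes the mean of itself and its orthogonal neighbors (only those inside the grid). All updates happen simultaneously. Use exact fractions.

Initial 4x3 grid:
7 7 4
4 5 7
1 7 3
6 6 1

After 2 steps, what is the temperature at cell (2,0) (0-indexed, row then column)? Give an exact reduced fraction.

Step 1: cell (2,0) = 9/2
Step 2: cell (2,0) = 1049/240
Full grid after step 2:
  16/3 95/16 11/2
  83/16 503/100 85/16
  1049/240 122/25 1019/240
  83/18 64/15 77/18

Answer: 1049/240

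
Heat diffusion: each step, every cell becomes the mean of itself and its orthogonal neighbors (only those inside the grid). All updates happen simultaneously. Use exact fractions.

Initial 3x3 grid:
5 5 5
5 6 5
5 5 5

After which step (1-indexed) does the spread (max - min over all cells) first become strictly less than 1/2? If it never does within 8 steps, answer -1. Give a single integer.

Step 1: max=21/4, min=5, spread=1/4
  -> spread < 1/2 first at step 1
Step 2: max=131/25, min=409/80, spread=51/400
Step 3: max=24823/4800, min=1847/360, spread=589/14400
Step 4: max=154943/30000, min=1481081/288000, spread=31859/1440000
Step 5: max=89091607/17280000, min=9264721/1800000, spread=751427/86400000
Step 6: max=556634687/108000000, min=5339063129/1036800000, spread=23149331/5184000000
Step 7: max=320522654263/62208000000, min=33374931889/6480000000, spread=616540643/311040000000
Step 8: max=2003112453983/388800000000, min=19226332008761/3732480000000, spread=17737747379/18662400000000

Answer: 1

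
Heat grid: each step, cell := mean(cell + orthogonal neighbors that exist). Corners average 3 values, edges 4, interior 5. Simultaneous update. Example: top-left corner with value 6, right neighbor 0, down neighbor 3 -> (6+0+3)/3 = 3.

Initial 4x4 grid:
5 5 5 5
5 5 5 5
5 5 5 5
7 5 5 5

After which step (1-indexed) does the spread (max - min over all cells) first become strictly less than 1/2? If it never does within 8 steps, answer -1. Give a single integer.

Step 1: max=17/3, min=5, spread=2/3
Step 2: max=50/9, min=5, spread=5/9
Step 3: max=581/108, min=5, spread=41/108
  -> spread < 1/2 first at step 3
Step 4: max=17243/3240, min=5, spread=1043/3240
Step 5: max=511553/97200, min=5, spread=25553/97200
Step 6: max=15251459/2916000, min=45079/9000, spread=645863/2916000
Step 7: max=455041691/87480000, min=300971/60000, spread=16225973/87480000
Step 8: max=13599477983/2624400000, min=135701/27000, spread=409340783/2624400000

Answer: 3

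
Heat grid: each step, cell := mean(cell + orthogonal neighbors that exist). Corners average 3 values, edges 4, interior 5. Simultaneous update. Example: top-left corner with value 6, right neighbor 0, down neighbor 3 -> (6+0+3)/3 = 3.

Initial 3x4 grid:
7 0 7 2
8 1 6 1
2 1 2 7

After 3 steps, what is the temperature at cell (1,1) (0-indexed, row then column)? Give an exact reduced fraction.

Step 1: cell (1,1) = 16/5
Step 2: cell (1,1) = 327/100
Step 3: cell (1,1) = 10829/3000
Full grid after step 3:
  373/90 1517/400 13363/3600 3877/1080
  27001/7200 10829/3000 2561/750 13193/3600
  1873/540 5689/1800 6119/1800 3727/1080

Answer: 10829/3000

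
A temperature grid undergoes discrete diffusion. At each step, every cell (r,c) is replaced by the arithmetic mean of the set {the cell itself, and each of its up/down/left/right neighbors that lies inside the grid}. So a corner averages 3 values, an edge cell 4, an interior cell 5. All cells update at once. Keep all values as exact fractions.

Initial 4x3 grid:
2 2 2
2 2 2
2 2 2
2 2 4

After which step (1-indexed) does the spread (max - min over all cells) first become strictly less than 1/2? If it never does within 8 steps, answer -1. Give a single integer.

Step 1: max=8/3, min=2, spread=2/3
Step 2: max=23/9, min=2, spread=5/9
Step 3: max=257/108, min=2, spread=41/108
  -> spread < 1/2 first at step 3
Step 4: max=30137/12960, min=2, spread=4217/12960
Step 5: max=1764349/777600, min=7279/3600, spread=38417/155520
Step 6: max=104512211/46656000, min=146597/72000, spread=1903471/9331200
Step 7: max=6199709089/2799360000, min=4435759/2160000, spread=18038617/111974400
Step 8: max=369191382851/167961600000, min=401726759/194400000, spread=883978523/6718464000

Answer: 3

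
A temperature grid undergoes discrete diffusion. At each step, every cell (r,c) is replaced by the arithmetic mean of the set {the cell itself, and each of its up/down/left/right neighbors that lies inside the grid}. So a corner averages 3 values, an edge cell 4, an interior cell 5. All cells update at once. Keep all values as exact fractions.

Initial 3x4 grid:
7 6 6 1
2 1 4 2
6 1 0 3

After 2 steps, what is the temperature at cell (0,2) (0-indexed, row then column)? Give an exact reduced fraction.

Answer: 297/80

Derivation:
Step 1: cell (0,2) = 17/4
Step 2: cell (0,2) = 297/80
Full grid after step 2:
  14/3 341/80 297/80 13/4
  37/10 82/25 283/100 293/120
  3 49/20 31/15 37/18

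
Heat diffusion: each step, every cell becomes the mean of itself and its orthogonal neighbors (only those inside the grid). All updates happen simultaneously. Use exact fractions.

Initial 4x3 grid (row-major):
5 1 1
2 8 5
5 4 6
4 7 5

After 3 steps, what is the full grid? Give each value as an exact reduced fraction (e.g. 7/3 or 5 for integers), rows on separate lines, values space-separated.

Answer: 781/216 247/64 1579/432
1255/288 33/8 649/144
1319/288 1229/240 59/12
2203/432 733/144 197/36

Derivation:
After step 1:
  8/3 15/4 7/3
  5 4 5
  15/4 6 5
  16/3 5 6
After step 2:
  137/36 51/16 133/36
  185/48 19/4 49/12
  241/48 19/4 11/2
  169/36 67/12 16/3
After step 3:
  781/216 247/64 1579/432
  1255/288 33/8 649/144
  1319/288 1229/240 59/12
  2203/432 733/144 197/36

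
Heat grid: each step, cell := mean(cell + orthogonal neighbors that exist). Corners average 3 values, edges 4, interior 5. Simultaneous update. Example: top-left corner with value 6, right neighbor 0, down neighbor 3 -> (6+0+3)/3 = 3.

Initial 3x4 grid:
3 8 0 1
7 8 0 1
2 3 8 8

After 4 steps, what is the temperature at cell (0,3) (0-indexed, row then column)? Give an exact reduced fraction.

Step 1: cell (0,3) = 2/3
Step 2: cell (0,3) = 65/36
Step 3: cell (0,3) = 2747/1080
Step 4: cell (0,3) = 192811/64800
Full grid after step 4:
  17057/3600 153047/36000 373601/108000 192811/64800
  115843/24000 67073/15000 687251/180000 1465639/432000
  8741/1800 83461/18000 57247/13500 250861/64800

Answer: 192811/64800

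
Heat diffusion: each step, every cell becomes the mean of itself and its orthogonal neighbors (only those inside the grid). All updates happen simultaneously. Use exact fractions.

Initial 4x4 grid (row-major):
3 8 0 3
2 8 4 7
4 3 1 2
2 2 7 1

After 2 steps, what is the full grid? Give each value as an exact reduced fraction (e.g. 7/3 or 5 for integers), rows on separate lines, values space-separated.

After step 1:
  13/3 19/4 15/4 10/3
  17/4 5 4 4
  11/4 18/5 17/5 11/4
  8/3 7/2 11/4 10/3
After step 2:
  40/9 107/24 95/24 133/36
  49/12 108/25 403/100 169/48
  199/60 73/20 33/10 809/240
  107/36 751/240 779/240 53/18

Answer: 40/9 107/24 95/24 133/36
49/12 108/25 403/100 169/48
199/60 73/20 33/10 809/240
107/36 751/240 779/240 53/18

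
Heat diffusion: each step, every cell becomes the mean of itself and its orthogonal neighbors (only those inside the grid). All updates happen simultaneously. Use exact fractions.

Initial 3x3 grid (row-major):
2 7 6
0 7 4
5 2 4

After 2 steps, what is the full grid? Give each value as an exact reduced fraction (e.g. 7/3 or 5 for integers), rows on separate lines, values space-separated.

After step 1:
  3 11/2 17/3
  7/2 4 21/4
  7/3 9/2 10/3
After step 2:
  4 109/24 197/36
  77/24 91/20 73/16
  31/9 85/24 157/36

Answer: 4 109/24 197/36
77/24 91/20 73/16
31/9 85/24 157/36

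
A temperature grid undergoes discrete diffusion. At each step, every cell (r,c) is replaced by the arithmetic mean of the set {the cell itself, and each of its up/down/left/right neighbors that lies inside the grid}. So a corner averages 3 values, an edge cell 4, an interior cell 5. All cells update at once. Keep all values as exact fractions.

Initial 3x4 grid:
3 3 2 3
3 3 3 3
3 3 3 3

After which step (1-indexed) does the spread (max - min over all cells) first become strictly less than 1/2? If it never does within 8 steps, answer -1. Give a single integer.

Answer: 1

Derivation:
Step 1: max=3, min=8/3, spread=1/3
  -> spread < 1/2 first at step 1
Step 2: max=3, min=329/120, spread=31/120
Step 3: max=3, min=3029/1080, spread=211/1080
Step 4: max=5353/1800, min=307103/108000, spread=14077/108000
Step 5: max=320317/108000, min=2775593/972000, spread=5363/48600
Step 6: max=177131/60000, min=83739191/29160000, spread=93859/1166400
Step 7: max=286263533/97200000, min=5038525519/1749600000, spread=4568723/69984000
Step 8: max=8566381111/2916000000, min=303147564371/104976000000, spread=8387449/167961600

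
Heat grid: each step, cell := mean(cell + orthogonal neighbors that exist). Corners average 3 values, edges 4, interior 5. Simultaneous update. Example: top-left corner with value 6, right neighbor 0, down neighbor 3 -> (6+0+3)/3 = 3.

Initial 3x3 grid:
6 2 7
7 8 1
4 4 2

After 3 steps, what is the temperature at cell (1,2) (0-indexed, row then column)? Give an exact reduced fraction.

Answer: 30649/7200

Derivation:
Step 1: cell (1,2) = 9/2
Step 2: cell (1,2) = 437/120
Step 3: cell (1,2) = 30649/7200
Full grid after step 3:
  103/20 71623/14400 9209/2160
  25391/4800 6769/1500 30649/7200
  3473/720 32699/7200 1033/270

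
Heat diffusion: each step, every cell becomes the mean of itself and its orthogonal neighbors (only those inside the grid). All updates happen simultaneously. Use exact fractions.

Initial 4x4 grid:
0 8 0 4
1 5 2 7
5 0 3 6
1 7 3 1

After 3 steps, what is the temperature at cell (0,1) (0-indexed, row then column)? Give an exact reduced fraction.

Answer: 7807/2400

Derivation:
Step 1: cell (0,1) = 13/4
Step 2: cell (0,1) = 259/80
Step 3: cell (0,1) = 7807/2400
Full grid after step 3:
  713/240 7807/2400 25549/7200 8239/2160
  3661/1200 1253/400 21493/6000 3443/900
  2111/720 19997/6000 20279/6000 1697/450
  1411/432 4531/1440 25247/7200 7613/2160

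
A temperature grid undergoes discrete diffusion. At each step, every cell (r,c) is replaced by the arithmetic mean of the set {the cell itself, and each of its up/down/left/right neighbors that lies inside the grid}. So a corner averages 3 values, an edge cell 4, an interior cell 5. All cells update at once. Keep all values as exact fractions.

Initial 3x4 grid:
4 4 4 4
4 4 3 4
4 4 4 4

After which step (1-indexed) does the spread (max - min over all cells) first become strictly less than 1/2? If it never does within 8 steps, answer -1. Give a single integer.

Answer: 1

Derivation:
Step 1: max=4, min=15/4, spread=1/4
  -> spread < 1/2 first at step 1
Step 2: max=4, min=377/100, spread=23/100
Step 3: max=1587/400, min=18389/4800, spread=131/960
Step 4: max=28409/7200, min=166249/43200, spread=841/8640
Step 5: max=5666627/1440000, min=66577949/17280000, spread=56863/691200
Step 6: max=50850457/12960000, min=600545659/155520000, spread=386393/6220800
Step 7: max=20315641187/5184000000, min=240438276869/62208000000, spread=26795339/497664000
Step 8: max=1217073850333/311040000000, min=14446104285871/3732480000000, spread=254051069/5971968000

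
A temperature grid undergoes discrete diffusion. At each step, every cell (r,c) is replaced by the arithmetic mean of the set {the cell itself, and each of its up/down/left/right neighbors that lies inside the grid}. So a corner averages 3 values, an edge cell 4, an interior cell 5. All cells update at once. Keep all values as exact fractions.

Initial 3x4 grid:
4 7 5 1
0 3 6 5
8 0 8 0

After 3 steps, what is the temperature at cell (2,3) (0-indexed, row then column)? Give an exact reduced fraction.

Step 1: cell (2,3) = 13/3
Step 2: cell (2,3) = 65/18
Step 3: cell (2,3) = 8789/2160
Full grid after step 3:
  8257/2160 15443/3600 7429/1800 4517/1080
  55687/14400 11569/3000 8631/2000 2323/600
  1903/540 29011/7200 28091/7200 8789/2160

Answer: 8789/2160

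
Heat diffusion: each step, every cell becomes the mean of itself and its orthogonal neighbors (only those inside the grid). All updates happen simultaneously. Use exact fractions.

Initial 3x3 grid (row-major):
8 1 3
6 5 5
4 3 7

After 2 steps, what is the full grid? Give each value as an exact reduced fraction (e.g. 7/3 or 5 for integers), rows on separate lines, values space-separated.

After step 1:
  5 17/4 3
  23/4 4 5
  13/3 19/4 5
After step 2:
  5 65/16 49/12
  229/48 19/4 17/4
  89/18 217/48 59/12

Answer: 5 65/16 49/12
229/48 19/4 17/4
89/18 217/48 59/12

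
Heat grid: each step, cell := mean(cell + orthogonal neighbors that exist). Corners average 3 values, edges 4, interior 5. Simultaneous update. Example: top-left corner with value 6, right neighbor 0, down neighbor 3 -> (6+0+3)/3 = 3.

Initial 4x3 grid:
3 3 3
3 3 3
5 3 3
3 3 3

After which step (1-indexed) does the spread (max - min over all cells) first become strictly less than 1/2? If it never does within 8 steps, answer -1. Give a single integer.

Step 1: max=11/3, min=3, spread=2/3
Step 2: max=211/60, min=3, spread=31/60
Step 3: max=1831/540, min=3, spread=211/540
  -> spread < 1/2 first at step 3
Step 4: max=178897/54000, min=2747/900, spread=14077/54000
Step 5: max=1598407/486000, min=165683/54000, spread=5363/24300
Step 6: max=47480809/14580000, min=92869/30000, spread=93859/583200
Step 7: max=2834674481/874800000, min=151136467/48600000, spread=4568723/34992000
Step 8: max=169244435629/52488000000, min=4555618889/1458000000, spread=8387449/83980800

Answer: 3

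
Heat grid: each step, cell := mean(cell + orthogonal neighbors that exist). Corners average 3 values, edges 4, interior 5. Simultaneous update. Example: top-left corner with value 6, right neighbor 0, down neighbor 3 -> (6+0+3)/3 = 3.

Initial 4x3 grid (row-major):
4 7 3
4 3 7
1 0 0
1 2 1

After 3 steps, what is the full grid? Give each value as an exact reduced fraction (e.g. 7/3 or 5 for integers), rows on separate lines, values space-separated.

Answer: 983/240 59153/14400 4661/1080
1867/600 5143/1500 23779/7200
7597/3600 11897/6000 1791/800
1501/1080 322/225 1039/720

Derivation:
After step 1:
  5 17/4 17/3
  3 21/5 13/4
  3/2 6/5 2
  4/3 1 1
After step 2:
  49/12 1147/240 79/18
  137/40 159/50 907/240
  211/120 99/50 149/80
  23/18 17/15 4/3
After step 3:
  983/240 59153/14400 4661/1080
  1867/600 5143/1500 23779/7200
  7597/3600 11897/6000 1791/800
  1501/1080 322/225 1039/720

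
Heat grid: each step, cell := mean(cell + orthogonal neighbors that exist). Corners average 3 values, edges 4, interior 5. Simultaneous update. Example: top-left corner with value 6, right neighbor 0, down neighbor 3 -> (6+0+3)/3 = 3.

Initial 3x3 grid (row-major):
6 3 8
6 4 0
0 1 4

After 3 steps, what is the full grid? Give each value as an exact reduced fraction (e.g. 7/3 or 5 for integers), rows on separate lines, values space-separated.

After step 1:
  5 21/4 11/3
  4 14/5 4
  7/3 9/4 5/3
After step 2:
  19/4 1003/240 155/36
  53/15 183/50 91/30
  103/36 181/80 95/36
After step 3:
  997/240 60821/14400 8293/2160
  3331/900 10001/3000 6137/1800
  6233/2160 4569/1600 5713/2160

Answer: 997/240 60821/14400 8293/2160
3331/900 10001/3000 6137/1800
6233/2160 4569/1600 5713/2160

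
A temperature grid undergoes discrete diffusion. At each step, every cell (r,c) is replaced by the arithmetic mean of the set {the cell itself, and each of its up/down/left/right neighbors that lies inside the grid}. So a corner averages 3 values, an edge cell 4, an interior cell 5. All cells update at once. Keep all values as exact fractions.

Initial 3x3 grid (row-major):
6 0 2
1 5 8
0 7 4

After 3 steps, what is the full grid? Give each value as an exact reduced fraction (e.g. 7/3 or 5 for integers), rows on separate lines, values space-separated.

Answer: 6617/2160 49529/14400 527/135
973/300 5737/1500 62279/14400
1903/540 1639/400 10067/2160

Derivation:
After step 1:
  7/3 13/4 10/3
  3 21/5 19/4
  8/3 4 19/3
After step 2:
  103/36 787/240 34/9
  61/20 96/25 1117/240
  29/9 43/10 181/36
After step 3:
  6617/2160 49529/14400 527/135
  973/300 5737/1500 62279/14400
  1903/540 1639/400 10067/2160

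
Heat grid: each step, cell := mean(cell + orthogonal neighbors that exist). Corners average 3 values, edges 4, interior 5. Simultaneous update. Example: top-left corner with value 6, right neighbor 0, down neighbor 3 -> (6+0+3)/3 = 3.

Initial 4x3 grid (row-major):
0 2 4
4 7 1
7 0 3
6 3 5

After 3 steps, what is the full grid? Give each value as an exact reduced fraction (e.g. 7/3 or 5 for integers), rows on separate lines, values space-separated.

After step 1:
  2 13/4 7/3
  9/2 14/5 15/4
  17/4 4 9/4
  16/3 7/2 11/3
After step 2:
  13/4 623/240 28/9
  271/80 183/50 167/60
  217/48 84/25 41/12
  157/36 33/8 113/36
After step 3:
  277/90 45421/14400 6113/2160
  8891/2400 1184/375 5837/1800
  28133/7200 7633/2000 11429/3600
  1873/432 2997/800 769/216

Answer: 277/90 45421/14400 6113/2160
8891/2400 1184/375 5837/1800
28133/7200 7633/2000 11429/3600
1873/432 2997/800 769/216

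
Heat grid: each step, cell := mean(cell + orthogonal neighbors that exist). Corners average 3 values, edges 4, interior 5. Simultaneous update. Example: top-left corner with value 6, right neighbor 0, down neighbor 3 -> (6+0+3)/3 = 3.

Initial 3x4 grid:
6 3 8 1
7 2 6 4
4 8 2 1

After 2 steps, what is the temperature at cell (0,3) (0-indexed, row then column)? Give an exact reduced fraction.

Answer: 71/18

Derivation:
Step 1: cell (0,3) = 13/3
Step 2: cell (0,3) = 71/18
Full grid after step 2:
  89/18 1187/240 1079/240 71/18
  1297/240 231/50 427/100 211/60
  181/36 1187/240 899/240 115/36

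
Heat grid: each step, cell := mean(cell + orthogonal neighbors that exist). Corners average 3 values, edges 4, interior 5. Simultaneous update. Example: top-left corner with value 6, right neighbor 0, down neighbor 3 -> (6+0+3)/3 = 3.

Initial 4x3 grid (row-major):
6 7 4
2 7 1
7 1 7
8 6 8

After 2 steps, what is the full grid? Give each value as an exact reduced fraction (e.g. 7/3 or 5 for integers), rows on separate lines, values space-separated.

After step 1:
  5 6 4
  11/2 18/5 19/4
  9/2 28/5 17/4
  7 23/4 7
After step 2:
  11/2 93/20 59/12
  93/20 509/100 83/20
  113/20 237/50 27/5
  23/4 507/80 17/3

Answer: 11/2 93/20 59/12
93/20 509/100 83/20
113/20 237/50 27/5
23/4 507/80 17/3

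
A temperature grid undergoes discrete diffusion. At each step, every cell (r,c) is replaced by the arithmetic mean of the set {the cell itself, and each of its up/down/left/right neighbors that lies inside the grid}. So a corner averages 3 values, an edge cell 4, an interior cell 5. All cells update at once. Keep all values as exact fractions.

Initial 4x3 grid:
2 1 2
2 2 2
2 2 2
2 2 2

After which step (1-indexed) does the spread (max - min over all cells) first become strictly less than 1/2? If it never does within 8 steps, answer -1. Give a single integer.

Step 1: max=2, min=5/3, spread=1/3
  -> spread < 1/2 first at step 1
Step 2: max=2, min=413/240, spread=67/240
Step 3: max=2, min=3883/2160, spread=437/2160
Step 4: max=1991/1000, min=1570469/864000, spread=29951/172800
Step 5: max=6671/3375, min=14336179/7776000, spread=206761/1555200
Step 6: max=10634329/5400000, min=5764604429/3110400000, spread=14430763/124416000
Step 7: max=846347273/432000000, min=348140258311/186624000000, spread=139854109/1492992000
Step 8: max=75908771023/38880000000, min=20972408109749/11197440000000, spread=7114543559/89579520000

Answer: 1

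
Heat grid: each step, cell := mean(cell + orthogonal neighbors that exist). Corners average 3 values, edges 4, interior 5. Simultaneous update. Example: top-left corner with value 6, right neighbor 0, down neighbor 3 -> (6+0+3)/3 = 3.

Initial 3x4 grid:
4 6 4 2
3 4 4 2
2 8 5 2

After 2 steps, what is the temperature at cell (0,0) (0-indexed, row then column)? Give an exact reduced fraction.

Answer: 145/36

Derivation:
Step 1: cell (0,0) = 13/3
Step 2: cell (0,0) = 145/36
Full grid after step 2:
  145/36 107/24 449/120 55/18
  203/48 213/50 401/100 359/120
  37/9 113/24 163/40 41/12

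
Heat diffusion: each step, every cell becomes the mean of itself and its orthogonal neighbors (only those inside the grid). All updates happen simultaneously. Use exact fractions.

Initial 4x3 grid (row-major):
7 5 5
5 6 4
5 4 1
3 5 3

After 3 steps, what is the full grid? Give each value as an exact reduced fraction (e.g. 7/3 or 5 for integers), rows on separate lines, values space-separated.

After step 1:
  17/3 23/4 14/3
  23/4 24/5 4
  17/4 21/5 3
  13/3 15/4 3
After step 2:
  103/18 1253/240 173/36
  307/60 49/10 247/60
  139/30 4 71/20
  37/9 917/240 13/4
After step 3:
  11563/2160 14867/2880 10183/2160
  3667/720 1121/240 3127/720
  643/144 5017/1200 179/48
  9047/2160 10931/2880 2549/720

Answer: 11563/2160 14867/2880 10183/2160
3667/720 1121/240 3127/720
643/144 5017/1200 179/48
9047/2160 10931/2880 2549/720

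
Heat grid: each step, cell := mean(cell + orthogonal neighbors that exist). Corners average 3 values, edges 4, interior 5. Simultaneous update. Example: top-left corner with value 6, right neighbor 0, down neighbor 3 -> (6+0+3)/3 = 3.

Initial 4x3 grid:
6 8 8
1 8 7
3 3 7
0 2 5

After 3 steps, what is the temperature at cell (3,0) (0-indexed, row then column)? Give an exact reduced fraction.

Step 1: cell (3,0) = 5/3
Step 2: cell (3,0) = 71/36
Step 3: cell (3,0) = 6091/2160
Full grid after step 3:
  3893/720 1837/288 7367/1080
  2263/480 6461/1200 4597/720
  4757/1440 5257/1200 1823/360
  6091/2160 4861/1440 4733/1080

Answer: 6091/2160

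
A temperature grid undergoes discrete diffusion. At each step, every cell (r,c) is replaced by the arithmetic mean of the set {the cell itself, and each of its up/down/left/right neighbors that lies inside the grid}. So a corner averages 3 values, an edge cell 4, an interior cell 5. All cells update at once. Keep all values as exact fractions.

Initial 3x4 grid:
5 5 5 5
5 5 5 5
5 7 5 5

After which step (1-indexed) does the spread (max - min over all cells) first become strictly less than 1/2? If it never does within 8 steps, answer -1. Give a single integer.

Step 1: max=17/3, min=5, spread=2/3
Step 2: max=331/60, min=5, spread=31/60
Step 3: max=2911/540, min=5, spread=211/540
  -> spread < 1/2 first at step 3
Step 4: max=286897/54000, min=4547/900, spread=14077/54000
Step 5: max=2570407/486000, min=273683/54000, spread=5363/24300
Step 6: max=76640809/14580000, min=152869/30000, spread=93859/583200
Step 7: max=4584274481/874800000, min=248336467/48600000, spread=4568723/34992000
Step 8: max=274220435629/52488000000, min=7471618889/1458000000, spread=8387449/83980800

Answer: 3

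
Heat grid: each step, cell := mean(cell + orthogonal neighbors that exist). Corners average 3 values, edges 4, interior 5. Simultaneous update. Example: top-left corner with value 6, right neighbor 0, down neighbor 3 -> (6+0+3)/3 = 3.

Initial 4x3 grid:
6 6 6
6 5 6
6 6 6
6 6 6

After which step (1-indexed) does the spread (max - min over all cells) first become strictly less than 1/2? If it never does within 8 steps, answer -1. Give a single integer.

Step 1: max=6, min=23/4, spread=1/4
  -> spread < 1/2 first at step 1
Step 2: max=6, min=577/100, spread=23/100
Step 3: max=2387/400, min=27989/4800, spread=131/960
Step 4: max=42809/7200, min=252649/43200, spread=841/8640
Step 5: max=8546627/1440000, min=101137949/17280000, spread=56863/691200
Step 6: max=76770457/12960000, min=911585659/155520000, spread=386393/6220800
Step 7: max=30683641187/5184000000, min=364854276869/62208000000, spread=26795339/497664000
Step 8: max=1839153850333/311040000000, min=21911064285871/3732480000000, spread=254051069/5971968000

Answer: 1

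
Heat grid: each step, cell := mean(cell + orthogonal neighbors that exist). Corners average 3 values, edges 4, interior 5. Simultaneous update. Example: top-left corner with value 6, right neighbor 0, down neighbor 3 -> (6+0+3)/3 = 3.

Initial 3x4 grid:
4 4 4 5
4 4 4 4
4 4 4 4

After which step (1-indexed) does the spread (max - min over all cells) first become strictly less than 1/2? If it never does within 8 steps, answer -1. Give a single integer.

Answer: 1

Derivation:
Step 1: max=13/3, min=4, spread=1/3
  -> spread < 1/2 first at step 1
Step 2: max=77/18, min=4, spread=5/18
Step 3: max=905/216, min=4, spread=41/216
Step 4: max=107897/25920, min=4, spread=4217/25920
Step 5: max=6429949/1555200, min=28879/7200, spread=38417/311040
Step 6: max=384448211/93312000, min=578597/144000, spread=1903471/18662400
Step 7: max=22995869089/5598720000, min=17395759/4320000, spread=18038617/223948800
Step 8: max=1376960982851/335923200000, min=1568126759/388800000, spread=883978523/13436928000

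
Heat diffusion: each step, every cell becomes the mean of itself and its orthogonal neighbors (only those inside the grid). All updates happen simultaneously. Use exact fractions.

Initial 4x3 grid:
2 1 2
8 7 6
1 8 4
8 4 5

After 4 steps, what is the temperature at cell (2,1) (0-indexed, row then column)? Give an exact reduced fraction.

Step 1: cell (2,1) = 24/5
Step 2: cell (2,1) = 581/100
Step 3: cell (2,1) = 15137/3000
Step 4: cell (2,1) = 1871351/360000
Full grid after step 4:
  276643/64800 928471/216000 22639/5400
  1030681/216000 826663/180000 42169/9000
  1090361/216000 1871351/360000 268559/54000
  690901/129600 4483879/864000 682651/129600

Answer: 1871351/360000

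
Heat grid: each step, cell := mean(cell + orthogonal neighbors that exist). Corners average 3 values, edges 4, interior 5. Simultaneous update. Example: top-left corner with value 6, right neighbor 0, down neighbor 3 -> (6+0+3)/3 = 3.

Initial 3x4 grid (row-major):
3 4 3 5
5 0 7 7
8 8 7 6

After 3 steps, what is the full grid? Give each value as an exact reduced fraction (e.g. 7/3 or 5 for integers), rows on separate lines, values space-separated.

Answer: 997/240 3229/800 11477/2400 611/120
5521/1200 2499/500 31063/6000 83417/14400
4001/720 4429/800 43831/7200 3307/540

Derivation:
After step 1:
  4 5/2 19/4 5
  4 24/5 24/5 25/4
  7 23/4 7 20/3
After step 2:
  7/2 321/80 341/80 16/3
  99/20 437/100 138/25 1363/240
  67/12 491/80 1453/240 239/36
After step 3:
  997/240 3229/800 11477/2400 611/120
  5521/1200 2499/500 31063/6000 83417/14400
  4001/720 4429/800 43831/7200 3307/540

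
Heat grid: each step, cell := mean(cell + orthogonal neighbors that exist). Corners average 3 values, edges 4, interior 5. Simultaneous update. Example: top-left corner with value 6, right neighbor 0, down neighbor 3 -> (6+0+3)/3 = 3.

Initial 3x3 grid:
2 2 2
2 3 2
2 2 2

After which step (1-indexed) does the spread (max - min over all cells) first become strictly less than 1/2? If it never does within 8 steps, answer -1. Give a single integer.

Step 1: max=9/4, min=2, spread=1/4
  -> spread < 1/2 first at step 1
Step 2: max=56/25, min=169/80, spread=51/400
Step 3: max=10423/4800, min=767/360, spread=589/14400
Step 4: max=64943/30000, min=617081/288000, spread=31859/1440000
Step 5: max=37251607/17280000, min=3864721/1800000, spread=751427/86400000
Step 6: max=232634687/108000000, min=2228663129/1036800000, spread=23149331/5184000000
Step 7: max=133898654263/62208000000, min=13934931889/6480000000, spread=616540643/311040000000
Step 8: max=836712453983/388800000000, min=8028892008761/3732480000000, spread=17737747379/18662400000000

Answer: 1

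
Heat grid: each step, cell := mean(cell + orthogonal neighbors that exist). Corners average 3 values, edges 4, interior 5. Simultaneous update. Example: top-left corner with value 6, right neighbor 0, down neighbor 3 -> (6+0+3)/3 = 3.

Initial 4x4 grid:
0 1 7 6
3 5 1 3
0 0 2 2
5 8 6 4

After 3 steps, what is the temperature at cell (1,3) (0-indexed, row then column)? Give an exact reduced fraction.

Step 1: cell (1,3) = 3
Step 2: cell (1,3) = 881/240
Step 3: cell (1,3) = 24473/7200
Full grid after step 3:
  119/54 5189/1800 6077/1800 8411/2160
  2167/900 1933/750 19973/6000 24473/7200
  2509/900 19169/6000 3197/1000 2777/800
  1555/432 26537/7200 3097/800 1307/360

Answer: 24473/7200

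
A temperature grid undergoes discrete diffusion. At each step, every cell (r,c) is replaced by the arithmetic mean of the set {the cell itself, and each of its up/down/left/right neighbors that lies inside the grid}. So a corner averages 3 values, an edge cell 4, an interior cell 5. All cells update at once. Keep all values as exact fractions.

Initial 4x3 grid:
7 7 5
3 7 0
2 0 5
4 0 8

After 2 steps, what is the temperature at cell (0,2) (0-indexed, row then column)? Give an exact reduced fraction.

Answer: 59/12

Derivation:
Step 1: cell (0,2) = 4
Step 2: cell (0,2) = 59/12
Full grid after step 2:
  203/36 587/120 59/12
  241/60 217/50 149/40
  59/20 147/50 439/120
  29/12 91/30 127/36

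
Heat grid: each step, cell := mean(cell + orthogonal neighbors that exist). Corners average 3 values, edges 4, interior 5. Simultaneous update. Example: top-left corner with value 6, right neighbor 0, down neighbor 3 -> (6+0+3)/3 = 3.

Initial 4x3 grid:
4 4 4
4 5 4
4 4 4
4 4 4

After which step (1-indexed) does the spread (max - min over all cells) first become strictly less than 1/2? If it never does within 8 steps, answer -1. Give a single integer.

Answer: 1

Derivation:
Step 1: max=17/4, min=4, spread=1/4
  -> spread < 1/2 first at step 1
Step 2: max=423/100, min=4, spread=23/100
Step 3: max=20011/4800, min=1613/400, spread=131/960
Step 4: max=179351/43200, min=29191/7200, spread=841/8640
Step 5: max=71662051/17280000, min=5853373/1440000, spread=56863/691200
Step 6: max=643614341/155520000, min=52829543/12960000, spread=386393/6220800
Step 7: max=257225723131/62208000000, min=21156358813/5184000000, spread=26795339/497664000
Step 8: max=15413735714129/3732480000000, min=1271246149667/311040000000, spread=254051069/5971968000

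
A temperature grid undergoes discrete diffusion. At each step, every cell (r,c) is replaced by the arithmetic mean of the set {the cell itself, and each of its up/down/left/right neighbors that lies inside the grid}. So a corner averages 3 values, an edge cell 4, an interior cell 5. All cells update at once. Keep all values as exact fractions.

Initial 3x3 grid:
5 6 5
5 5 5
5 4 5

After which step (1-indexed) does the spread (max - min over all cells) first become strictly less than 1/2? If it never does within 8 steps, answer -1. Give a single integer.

Answer: 2

Derivation:
Step 1: max=16/3, min=14/3, spread=2/3
Step 2: max=251/48, min=229/48, spread=11/24
  -> spread < 1/2 first at step 2
Step 3: max=2969/576, min=2791/576, spread=89/288
Step 4: max=35315/6912, min=33805/6912, spread=755/3456
Step 5: max=421073/82944, min=408367/82944, spread=6353/41472
Step 6: max=5030171/995328, min=4923109/995328, spread=53531/497664
Step 7: max=60170633/11943936, min=59268727/11943936, spread=450953/5971968
Step 8: max=720435203/143327232, min=712837117/143327232, spread=3799043/71663616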